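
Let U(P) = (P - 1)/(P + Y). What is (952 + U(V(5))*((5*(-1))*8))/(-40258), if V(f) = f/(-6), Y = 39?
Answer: -109224/4609541 ≈ -0.023695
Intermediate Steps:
V(f) = -f/6 (V(f) = f*(-⅙) = -f/6)
U(P) = (-1 + P)/(39 + P) (U(P) = (P - 1)/(P + 39) = (-1 + P)/(39 + P))
(952 + U(V(5))*((5*(-1))*8))/(-40258) = (952 + ((-1 - ⅙*5)/(39 - ⅙*5))*((5*(-1))*8))/(-40258) = (952 + ((-1 - ⅚)/(39 - ⅚))*(-5*8))*(-1/40258) = (952 + (-11/6/(229/6))*(-40))*(-1/40258) = (952 + ((6/229)*(-11/6))*(-40))*(-1/40258) = (952 - 11/229*(-40))*(-1/40258) = (952 + 440/229)*(-1/40258) = (218448/229)*(-1/40258) = -109224/4609541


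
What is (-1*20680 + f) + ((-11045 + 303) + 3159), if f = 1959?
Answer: -26304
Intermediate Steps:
(-1*20680 + f) + ((-11045 + 303) + 3159) = (-1*20680 + 1959) + ((-11045 + 303) + 3159) = (-20680 + 1959) + (-10742 + 3159) = -18721 - 7583 = -26304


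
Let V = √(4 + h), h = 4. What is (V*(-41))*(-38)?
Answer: 3116*√2 ≈ 4406.7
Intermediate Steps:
V = 2*√2 (V = √(4 + 4) = √8 = 2*√2 ≈ 2.8284)
(V*(-41))*(-38) = ((2*√2)*(-41))*(-38) = -82*√2*(-38) = 3116*√2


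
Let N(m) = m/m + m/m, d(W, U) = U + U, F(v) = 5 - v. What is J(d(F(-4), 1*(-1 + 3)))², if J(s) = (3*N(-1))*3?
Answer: 324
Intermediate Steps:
d(W, U) = 2*U
N(m) = 2 (N(m) = 1 + 1 = 2)
J(s) = 18 (J(s) = (3*2)*3 = 6*3 = 18)
J(d(F(-4), 1*(-1 + 3)))² = 18² = 324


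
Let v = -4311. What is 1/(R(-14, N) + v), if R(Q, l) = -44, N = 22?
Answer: -1/4355 ≈ -0.00022962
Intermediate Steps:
1/(R(-14, N) + v) = 1/(-44 - 4311) = 1/(-4355) = -1/4355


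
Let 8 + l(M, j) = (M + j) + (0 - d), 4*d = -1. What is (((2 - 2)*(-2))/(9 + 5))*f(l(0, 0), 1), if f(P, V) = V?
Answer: 0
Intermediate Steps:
d = -¼ (d = (¼)*(-1) = -¼ ≈ -0.25000)
l(M, j) = -31/4 + M + j (l(M, j) = -8 + ((M + j) + (0 - 1*(-¼))) = -8 + ((M + j) + (0 + ¼)) = -8 + ((M + j) + ¼) = -8 + (¼ + M + j) = -31/4 + M + j)
(((2 - 2)*(-2))/(9 + 5))*f(l(0, 0), 1) = (((2 - 2)*(-2))/(9 + 5))*1 = ((0*(-2))/14)*1 = (0*(1/14))*1 = 0*1 = 0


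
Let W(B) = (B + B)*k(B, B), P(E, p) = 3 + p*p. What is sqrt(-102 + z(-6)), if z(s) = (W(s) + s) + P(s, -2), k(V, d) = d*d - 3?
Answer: I*sqrt(497) ≈ 22.293*I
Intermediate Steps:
k(V, d) = -3 + d**2 (k(V, d) = d**2 - 3 = -3 + d**2)
P(E, p) = 3 + p**2
W(B) = 2*B*(-3 + B**2) (W(B) = (B + B)*(-3 + B**2) = (2*B)*(-3 + B**2) = 2*B*(-3 + B**2))
z(s) = 7 + s + 2*s*(-3 + s**2) (z(s) = (2*s*(-3 + s**2) + s) + (3 + (-2)**2) = (s + 2*s*(-3 + s**2)) + (3 + 4) = (s + 2*s*(-3 + s**2)) + 7 = 7 + s + 2*s*(-3 + s**2))
sqrt(-102 + z(-6)) = sqrt(-102 + (7 - 5*(-6) + 2*(-6)**3)) = sqrt(-102 + (7 + 30 + 2*(-216))) = sqrt(-102 + (7 + 30 - 432)) = sqrt(-102 - 395) = sqrt(-497) = I*sqrt(497)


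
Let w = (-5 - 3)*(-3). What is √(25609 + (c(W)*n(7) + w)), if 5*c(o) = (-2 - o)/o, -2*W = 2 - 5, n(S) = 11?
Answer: √5766270/15 ≈ 160.09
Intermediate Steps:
W = 3/2 (W = -(2 - 5)/2 = -½*(-3) = 3/2 ≈ 1.5000)
w = 24 (w = -8*(-3) = 24)
c(o) = (-2 - o)/(5*o) (c(o) = ((-2 - o)/o)/5 = (-2 - o)/(5*o))
√(25609 + (c(W)*n(7) + w)) = √(25609 + (((-2 - 1*3/2)/(5*(3/2)))*11 + 24)) = √(25609 + (((⅕)*(⅔)*(-2 - 3/2))*11 + 24)) = √(25609 + (((⅕)*(⅔)*(-7/2))*11 + 24)) = √(25609 + (-7/15*11 + 24)) = √(25609 + (-77/15 + 24)) = √(25609 + 283/15) = √(384418/15) = √5766270/15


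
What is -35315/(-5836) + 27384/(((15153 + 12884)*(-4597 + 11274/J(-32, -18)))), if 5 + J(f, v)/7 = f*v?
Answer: 18180992634875497/3004615627760420 ≈ 6.0510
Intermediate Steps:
J(f, v) = -35 + 7*f*v (J(f, v) = -35 + 7*(f*v) = -35 + 7*f*v)
-35315/(-5836) + 27384/(((15153 + 12884)*(-4597 + 11274/J(-32, -18)))) = -35315/(-5836) + 27384/(((15153 + 12884)*(-4597 + 11274/(-35 + 7*(-32)*(-18))))) = -35315*(-1/5836) + 27384/((28037*(-4597 + 11274/(-35 + 4032)))) = 35315/5836 + 27384/((28037*(-4597 + 11274/3997))) = 35315/5836 + 27384/((28037*(-18362935/3997))) = 35315/5836 + 27384/(-514841608595/3997) = 35315/5836 + 27384*(-3997/514841608595) = 35315/5836 - 109453848/514841608595 = 18180992634875497/3004615627760420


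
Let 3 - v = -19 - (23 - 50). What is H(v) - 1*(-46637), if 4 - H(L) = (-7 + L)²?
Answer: 46497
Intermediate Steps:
v = -5 (v = 3 - (-19 - (23 - 50)) = 3 - (-19 - 1*(-27)) = 3 - (-19 + 27) = 3 - 1*8 = 3 - 8 = -5)
H(L) = 4 - (-7 + L)²
H(v) - 1*(-46637) = (4 - (-7 - 5)²) - 1*(-46637) = (4 - 1*(-12)²) + 46637 = (4 - 1*144) + 46637 = (4 - 144) + 46637 = -140 + 46637 = 46497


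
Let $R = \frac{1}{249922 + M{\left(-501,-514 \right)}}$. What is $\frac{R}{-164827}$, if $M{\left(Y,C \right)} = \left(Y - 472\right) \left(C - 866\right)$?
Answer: $- \frac{1}{262513699474} \approx -3.8093 \cdot 10^{-12}$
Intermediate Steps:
$M{\left(Y,C \right)} = \left(-866 + C\right) \left(-472 + Y\right)$ ($M{\left(Y,C \right)} = \left(-472 + Y\right) \left(-866 + C\right) = \left(-866 + C\right) \left(-472 + Y\right)$)
$R = \frac{1}{1592662}$ ($R = \frac{1}{249922 - -1342740} = \frac{1}{249922 + \left(408752 + 433866 + 242608 + 257514\right)} = \frac{1}{249922 + 1342740} = \frac{1}{1592662} \approx 6.2788 \cdot 10^{-7}$)
$\frac{R}{-164827} = \frac{1}{1592662 \left(-164827\right)} = \frac{1}{1592662} \left(- \frac{1}{164827}\right) = - \frac{1}{262513699474}$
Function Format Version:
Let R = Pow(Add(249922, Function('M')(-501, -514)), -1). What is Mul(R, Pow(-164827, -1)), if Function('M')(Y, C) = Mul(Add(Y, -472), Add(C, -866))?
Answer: Rational(-1, 262513699474) ≈ -3.8093e-12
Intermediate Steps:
Function('M')(Y, C) = Mul(Add(-866, C), Add(-472, Y)) (Function('M')(Y, C) = Mul(Add(-472, Y), Add(-866, C)) = Mul(Add(-866, C), Add(-472, Y)))
R = Rational(1, 1592662) (R = Pow(Add(249922, Add(408752, Mul(-866, -501), Mul(-472, -514), Mul(-514, -501))), -1) = Pow(Add(249922, Add(408752, 433866, 242608, 257514)), -1) = Pow(Add(249922, 1342740), -1) = Pow(1592662, -1) = Rational(1, 1592662) ≈ 6.2788e-7)
Mul(R, Pow(-164827, -1)) = Mul(Rational(1, 1592662), Pow(-164827, -1)) = Mul(Rational(1, 1592662), Rational(-1, 164827)) = Rational(-1, 262513699474)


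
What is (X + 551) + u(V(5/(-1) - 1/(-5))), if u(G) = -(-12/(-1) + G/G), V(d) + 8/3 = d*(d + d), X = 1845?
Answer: 2383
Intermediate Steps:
V(d) = -8/3 + 2*d² (V(d) = -8/3 + d*(d + d) = -8/3 + d*(2*d) = -8/3 + 2*d²)
u(G) = -13 (u(G) = -(-12*(-1) + 1) = -(12 + 1) = -1*13 = -13)
(X + 551) + u(V(5/(-1) - 1/(-5))) = (1845 + 551) - 13 = 2396 - 13 = 2383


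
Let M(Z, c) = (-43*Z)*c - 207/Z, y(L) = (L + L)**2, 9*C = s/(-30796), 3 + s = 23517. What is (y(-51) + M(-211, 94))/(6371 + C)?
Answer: 8414206288602/62096889605 ≈ 135.50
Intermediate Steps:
s = 23514 (s = -3 + 23517 = 23514)
C = -3919/46194 (C = (23514/(-30796))/9 = (23514*(-1/30796))/9 = (1/9)*(-11757/15398) = -3919/46194 ≈ -0.084838)
y(L) = 4*L**2 (y(L) = (2*L)**2 = 4*L**2)
M(Z, c) = -207/Z - 43*Z*c (M(Z, c) = -43*Z*c - 207/Z = -207/Z - 43*Z*c)
(y(-51) + M(-211, 94))/(6371 + C) = (4*(-51)**2 + (-207/(-211) - 43*(-211)*94))/(6371 - 3919/46194) = (4*2601 + (-207*(-1/211) + 852862))/(294298055/46194) = (10404 + (207/211 + 852862))*(46194/294298055) = (10404 + 179954089/211)*(46194/294298055) = (182149333/211)*(46194/294298055) = 8414206288602/62096889605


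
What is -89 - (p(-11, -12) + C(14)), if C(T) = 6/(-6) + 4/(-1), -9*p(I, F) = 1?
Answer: -755/9 ≈ -83.889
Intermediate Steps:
p(I, F) = -⅑ (p(I, F) = -⅑*1 = -⅑)
C(T) = -5 (C(T) = 6*(-⅙) + 4*(-1) = -1 - 4 = -5)
-89 - (p(-11, -12) + C(14)) = -89 - (-⅑ - 5) = -89 - 1*(-46/9) = -89 + 46/9 = -755/9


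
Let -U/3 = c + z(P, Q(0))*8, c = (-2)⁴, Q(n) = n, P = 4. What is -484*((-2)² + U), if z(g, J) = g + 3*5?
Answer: 242000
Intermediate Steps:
c = 16
z(g, J) = 15 + g (z(g, J) = g + 15 = 15 + g)
U = -504 (U = -3*(16 + (15 + 4)*8) = -3*(16 + 19*8) = -3*(16 + 152) = -3*168 = -504)
-484*((-2)² + U) = -484*((-2)² - 504) = -484*(4 - 504) = -484*(-500) = 242000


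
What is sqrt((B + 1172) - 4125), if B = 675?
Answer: I*sqrt(2278) ≈ 47.728*I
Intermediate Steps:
sqrt((B + 1172) - 4125) = sqrt((675 + 1172) - 4125) = sqrt(1847 - 4125) = sqrt(-2278) = I*sqrt(2278)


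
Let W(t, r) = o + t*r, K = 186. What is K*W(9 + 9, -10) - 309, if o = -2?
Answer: -34161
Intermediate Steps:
W(t, r) = -2 + r*t (W(t, r) = -2 + t*r = -2 + r*t)
K*W(9 + 9, -10) - 309 = 186*(-2 - 10*(9 + 9)) - 309 = 186*(-2 - 10*18) - 309 = 186*(-2 - 180) - 309 = 186*(-182) - 309 = -33852 - 309 = -34161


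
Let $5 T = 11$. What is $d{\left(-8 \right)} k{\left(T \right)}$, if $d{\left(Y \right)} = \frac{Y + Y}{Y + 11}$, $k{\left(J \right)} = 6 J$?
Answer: $- \frac{352}{5} \approx -70.4$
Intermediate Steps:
$T = \frac{11}{5}$ ($T = \frac{1}{5} \cdot 11 = \frac{11}{5} \approx 2.2$)
$d{\left(Y \right)} = \frac{2 Y}{11 + Y}$
$d{\left(-8 \right)} k{\left(T \right)} = 2 \left(-8\right) \frac{1}{11 - 8} \cdot 6 \cdot \frac{11}{5} = 2 \left(-8\right) \frac{1}{3} \cdot \frac{66}{5} = \left(- \frac{16}{3}\right) \frac{66}{5} = - \frac{352}{5}$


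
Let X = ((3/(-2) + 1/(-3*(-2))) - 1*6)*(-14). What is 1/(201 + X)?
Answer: 3/911 ≈ 0.0032931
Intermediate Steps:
X = 308/3 (X = ((3*(-½) + 1/6) - 6)*(-14) = ((-3/2 + 1*(⅙)) - 6)*(-14) = ((-3/2 + ⅙) - 6)*(-14) = (-4/3 - 6)*(-14) = -22/3*(-14) = 308/3 ≈ 102.67)
1/(201 + X) = 1/(201 + 308/3) = 1/(911/3) = 3/911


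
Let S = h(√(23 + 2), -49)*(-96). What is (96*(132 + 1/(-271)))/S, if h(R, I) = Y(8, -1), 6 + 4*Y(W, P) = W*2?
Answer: -71542/1355 ≈ -52.799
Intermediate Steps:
Y(W, P) = -3/2 + W/2 (Y(W, P) = -3/2 + (W*2)/4 = -3/2 + (2*W)/4 = -3/2 + W/2)
h(R, I) = 5/2 (h(R, I) = -3/2 + (½)*8 = -3/2 + 4 = 5/2)
S = -240 (S = (5/2)*(-96) = -240)
(96*(132 + 1/(-271)))/S = (96*(132 + 1/(-271)))/(-240) = (96*(132 - 1/271))*(-1/240) = (96*(35771/271))*(-1/240) = (3434016/271)*(-1/240) = -71542/1355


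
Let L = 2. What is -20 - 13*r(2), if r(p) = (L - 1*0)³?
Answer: -124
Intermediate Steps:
r(p) = 8 (r(p) = (2 - 1*0)³ = (2 + 0)³ = 2³ = 8)
-20 - 13*r(2) = -20 - 13*8 = -20 - 104 = -124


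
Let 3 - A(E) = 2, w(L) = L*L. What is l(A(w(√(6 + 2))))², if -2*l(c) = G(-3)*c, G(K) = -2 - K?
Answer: ¼ ≈ 0.25000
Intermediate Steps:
w(L) = L²
A(E) = 1 (A(E) = 3 - 1*2 = 3 - 2 = 1)
l(c) = -c/2 (l(c) = -(-2 - 1*(-3))*c/2 = -(-2 + 3)*c/2 = -c/2)
l(A(w(√(6 + 2))))² = (-½*1)² = (-½)² = ¼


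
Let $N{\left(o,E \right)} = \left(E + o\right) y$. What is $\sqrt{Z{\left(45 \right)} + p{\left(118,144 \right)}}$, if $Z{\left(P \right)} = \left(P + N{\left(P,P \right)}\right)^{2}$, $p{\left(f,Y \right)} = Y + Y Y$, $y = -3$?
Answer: $3 \sqrt{7945} \approx 267.4$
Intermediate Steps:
$N{\left(o,E \right)} = - 3 E - 3 o$ ($N{\left(o,E \right)} = \left(E + o\right) \left(-3\right) = - 3 E - 3 o$)
$p{\left(f,Y \right)} = Y + Y^{2}$
$Z{\left(P \right)} = 25 P^{2}$ ($Z{\left(P \right)} = \left(P - 6 P\right)^{2} = \left(- 5 P\right)^{2} = 25 P^{2}$)
$\sqrt{Z{\left(45 \right)} + p{\left(118,144 \right)}} = \sqrt{25 \cdot 45^{2} + 144 \left(1 + 144\right)} = \sqrt{25 \cdot 2025 + 144 \cdot 145} = \sqrt{50625 + 20880} = \sqrt{71505} = 3 \sqrt{7945}$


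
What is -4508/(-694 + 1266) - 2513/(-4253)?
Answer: -4433772/608179 ≈ -7.2902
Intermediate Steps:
-4508/(-694 + 1266) - 2513/(-4253) = -4508/572 - 2513*(-1/4253) = -4508*1/572 + 2513/4253 = -1127/143 + 2513/4253 = -4433772/608179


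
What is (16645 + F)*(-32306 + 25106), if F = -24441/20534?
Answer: -1230350360400/10267 ≈ -1.1984e+8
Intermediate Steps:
F = -24441/20534 (F = -24441*1/20534 = -24441/20534 ≈ -1.1903)
(16645 + F)*(-32306 + 25106) = (16645 - 24441/20534)*(-32306 + 25106) = (341763989/20534)*(-7200) = -1230350360400/10267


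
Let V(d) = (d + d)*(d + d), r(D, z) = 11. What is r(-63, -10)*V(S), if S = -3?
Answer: 396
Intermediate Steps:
V(d) = 4*d² (V(d) = (2*d)*(2*d) = 4*d²)
r(-63, -10)*V(S) = 11*(4*(-3)²) = 11*(4*9) = 11*36 = 396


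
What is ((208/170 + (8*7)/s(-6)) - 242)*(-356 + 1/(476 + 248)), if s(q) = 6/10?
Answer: 4845310657/92310 ≈ 52490.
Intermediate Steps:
s(q) = ⅗ (s(q) = 6*(⅒) = ⅗)
((208/170 + (8*7)/s(-6)) - 242)*(-356 + 1/(476 + 248)) = ((208/170 + (8*7)/(⅗)) - 242)*(-356 + 1/(476 + 248)) = ((208*(1/170) + 56*(5/3)) - 242)*(-356 + 1/724) = ((104/85 + 280/3) - 242)*(-356 + 1/724) = (24112/255 - 242)*(-257743/724) = -37598/255*(-257743/724) = 4845310657/92310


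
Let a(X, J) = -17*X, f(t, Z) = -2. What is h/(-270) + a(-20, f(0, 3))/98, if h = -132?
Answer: 8728/2205 ≈ 3.9583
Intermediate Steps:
h/(-270) + a(-20, f(0, 3))/98 = -132/(-270) - 17*(-20)/98 = -132*(-1/270) + 340*(1/98) = 22/45 + 170/49 = 8728/2205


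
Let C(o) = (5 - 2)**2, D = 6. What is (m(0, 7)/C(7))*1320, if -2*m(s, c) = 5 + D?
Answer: -2420/3 ≈ -806.67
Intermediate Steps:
m(s, c) = -11/2 (m(s, c) = -(5 + 6)/2 = -1/2*11 = -11/2)
C(o) = 9 (C(o) = 3**2 = 9)
(m(0, 7)/C(7))*1320 = -11/2/9*1320 = -11/2*1/9*1320 = -11/18*1320 = -2420/3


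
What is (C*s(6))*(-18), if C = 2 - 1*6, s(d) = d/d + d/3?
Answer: 216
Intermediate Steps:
s(d) = 1 + d/3 (s(d) = 1 + d*(⅓) = 1 + d/3)
C = -4 (C = 2 - 6 = -4)
(C*s(6))*(-18) = -4*(1 + (⅓)*6)*(-18) = -4*(1 + 2)*(-18) = -4*3*(-18) = -12*(-18) = 216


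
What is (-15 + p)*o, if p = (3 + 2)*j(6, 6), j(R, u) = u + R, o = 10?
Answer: 450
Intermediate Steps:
j(R, u) = R + u
p = 60 (p = (3 + 2)*(6 + 6) = 5*12 = 60)
(-15 + p)*o = (-15 + 60)*10 = 45*10 = 450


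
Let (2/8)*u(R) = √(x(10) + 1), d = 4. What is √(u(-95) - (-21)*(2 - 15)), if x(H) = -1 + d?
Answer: I*√265 ≈ 16.279*I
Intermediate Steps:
x(H) = 3 (x(H) = -1 + 4 = 3)
u(R) = 8 (u(R) = 4*√(3 + 1) = 4*√4 = 4*2 = 8)
√(u(-95) - (-21)*(2 - 15)) = √(8 - (-21)*(2 - 15)) = √(8 - (-21)*(-13)) = √(8 - 3*91) = √(8 - 273) = √(-265) = I*√265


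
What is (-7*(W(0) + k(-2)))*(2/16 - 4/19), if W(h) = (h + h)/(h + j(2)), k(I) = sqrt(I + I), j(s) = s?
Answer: 91*I/76 ≈ 1.1974*I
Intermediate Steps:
k(I) = sqrt(2)*sqrt(I) (k(I) = sqrt(2*I) = sqrt(2)*sqrt(I))
W(h) = 2*h/(2 + h) (W(h) = (h + h)/(h + 2) = (2*h)/(2 + h) = 2*h/(2 + h))
(-7*(W(0) + k(-2)))*(2/16 - 4/19) = (-7*(2*0/(2 + 0) + sqrt(2)*sqrt(-2)))*(2/16 - 4/19) = (-7*(2*0/2 + sqrt(2)*(I*sqrt(2))))*(2*(1/16) - 4*1/19) = (-7*(2*0*(1/2) + 2*I))*(1/8 - 4/19) = -7*(0 + 2*I)*(-13/152) = -14*I*(-13/152) = 91*I/76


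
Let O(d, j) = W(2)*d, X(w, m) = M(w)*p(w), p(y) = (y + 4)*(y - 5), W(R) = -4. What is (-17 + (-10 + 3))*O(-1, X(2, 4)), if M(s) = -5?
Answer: -96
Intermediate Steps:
p(y) = (-5 + y)*(4 + y) (p(y) = (4 + y)*(-5 + y) = (-5 + y)*(4 + y))
X(w, m) = 100 - 5*w**2 + 5*w (X(w, m) = -5*(-20 + w**2 - w) = 100 - 5*w**2 + 5*w)
O(d, j) = -4*d
(-17 + (-10 + 3))*O(-1, X(2, 4)) = (-17 + (-10 + 3))*(-4*(-1)) = (-17 - 7)*4 = -24*4 = -96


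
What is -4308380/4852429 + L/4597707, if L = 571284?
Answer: -5678851278608/7436682260101 ≈ -0.76363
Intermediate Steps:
-4308380/4852429 + L/4597707 = -4308380/4852429 + 571284/4597707 = -4308380*1/4852429 + 571284*(1/4597707) = -4308380/4852429 + 190428/1532569 = -5678851278608/7436682260101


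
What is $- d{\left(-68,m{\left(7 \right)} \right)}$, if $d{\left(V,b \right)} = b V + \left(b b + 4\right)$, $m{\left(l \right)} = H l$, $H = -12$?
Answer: $-12772$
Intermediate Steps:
$m{\left(l \right)} = - 12 l$
$d{\left(V,b \right)} = 4 + b^{2} + V b$ ($d{\left(V,b \right)} = V b + \left(b^{2} + 4\right) = V b + \left(4 + b^{2}\right) = 4 + b^{2} + V b$)
$- d{\left(-68,m{\left(7 \right)} \right)} = - (4 + \left(\left(-12\right) 7\right)^{2} - 68 \left(\left(-12\right) 7\right)) = - (4 + \left(-84\right)^{2} - -5712) = - (4 + 7056 + 5712) = \left(-1\right) 12772 = -12772$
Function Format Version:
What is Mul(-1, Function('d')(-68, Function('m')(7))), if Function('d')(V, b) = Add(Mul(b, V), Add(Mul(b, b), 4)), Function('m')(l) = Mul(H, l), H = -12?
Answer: -12772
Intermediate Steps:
Function('m')(l) = Mul(-12, l)
Function('d')(V, b) = Add(4, Pow(b, 2), Mul(V, b)) (Function('d')(V, b) = Add(Mul(V, b), Add(Pow(b, 2), 4)) = Add(Mul(V, b), Add(4, Pow(b, 2))) = Add(4, Pow(b, 2), Mul(V, b)))
Mul(-1, Function('d')(-68, Function('m')(7))) = Mul(-1, Add(4, Pow(Mul(-12, 7), 2), Mul(-68, Mul(-12, 7)))) = Mul(-1, Add(4, Pow(-84, 2), Mul(-68, -84))) = Mul(-1, Add(4, 7056, 5712)) = Mul(-1, 12772) = -12772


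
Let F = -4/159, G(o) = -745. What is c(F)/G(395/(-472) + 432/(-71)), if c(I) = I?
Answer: 4/118455 ≈ 3.3768e-5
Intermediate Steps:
F = -4/159 (F = (1/159)*(-4) = -4/159 ≈ -0.025157)
c(F)/G(395/(-472) + 432/(-71)) = -4/159/(-745) = -4/159*(-1/745) = 4/118455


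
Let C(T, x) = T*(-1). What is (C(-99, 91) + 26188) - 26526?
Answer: -239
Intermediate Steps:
C(T, x) = -T
(C(-99, 91) + 26188) - 26526 = (-1*(-99) + 26188) - 26526 = (99 + 26188) - 26526 = 26287 - 26526 = -239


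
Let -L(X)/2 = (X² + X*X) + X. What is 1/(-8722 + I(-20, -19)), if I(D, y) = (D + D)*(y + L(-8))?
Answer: 1/1638 ≈ 0.00061050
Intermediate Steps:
L(X) = -4*X² - 2*X (L(X) = -2*((X² + X*X) + X) = -2*((X² + X²) + X) = -2*(2*X² + X) = -2*(X + 2*X²) = -4*X² - 2*X)
I(D, y) = 2*D*(-240 + y) (I(D, y) = (D + D)*(y - 2*(-8)*(1 + 2*(-8))) = (2*D)*(y - 2*(-8)*(1 - 16)) = (2*D)*(y - 2*(-8)*(-15)) = (2*D)*(y - 240) = (2*D)*(-240 + y) = 2*D*(-240 + y))
1/(-8722 + I(-20, -19)) = 1/(-8722 + 2*(-20)*(-240 - 19)) = 1/(-8722 + 2*(-20)*(-259)) = 1/(-8722 + 10360) = 1/1638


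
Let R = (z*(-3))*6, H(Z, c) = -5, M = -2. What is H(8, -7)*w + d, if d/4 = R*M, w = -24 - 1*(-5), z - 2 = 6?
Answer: 1247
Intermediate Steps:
z = 8 (z = 2 + 6 = 8)
R = -144 (R = (8*(-3))*6 = -24*6 = -144)
w = -19 (w = -24 + 5 = -19)
d = 1152 (d = 4*(-144*(-2)) = 4*288 = 1152)
H(8, -7)*w + d = -5*(-19) + 1152 = 95 + 1152 = 1247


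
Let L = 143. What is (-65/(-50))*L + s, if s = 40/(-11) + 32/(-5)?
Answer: 3869/22 ≈ 175.86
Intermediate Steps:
s = -552/55 (s = 40*(-1/11) + 32*(-⅕) = -40/11 - 32/5 = -552/55 ≈ -10.036)
(-65/(-50))*L + s = -65/(-50)*143 - 552/55 = -65*(-1/50)*143 - 552/55 = (13/10)*143 - 552/55 = 1859/10 - 552/55 = 3869/22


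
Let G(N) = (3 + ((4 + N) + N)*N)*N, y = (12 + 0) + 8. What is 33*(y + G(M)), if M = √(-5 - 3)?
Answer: -396 - 858*I*√2 ≈ -396.0 - 1213.4*I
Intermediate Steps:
M = 2*I*√2 (M = √(-8) = 2*I*√2 ≈ 2.8284*I)
y = 20 (y = 12 + 8 = 20)
G(N) = N*(3 + N*(4 + 2*N)) (G(N) = (3 + (4 + 2*N)*N)*N = (3 + N*(4 + 2*N))*N = N*(3 + N*(4 + 2*N)))
33*(y + G(M)) = 33*(20 + (2*I*√2)*(3 + 2*(2*I*√2)² + 4*(2*I*√2))) = 33*(20 + (2*I*√2)*(3 + 2*(-8) + 8*I*√2)) = 33*(20 + (2*I*√2)*(3 - 16 + 8*I*√2)) = 33*(20 + (2*I*√2)*(-13 + 8*I*√2)) = 33*(20 + 2*I*√2*(-13 + 8*I*√2)) = 660 + 66*I*√2*(-13 + 8*I*√2)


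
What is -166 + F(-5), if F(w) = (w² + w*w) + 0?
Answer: -116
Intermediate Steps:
F(w) = 2*w² (F(w) = (w² + w²) + 0 = 2*w² + 0 = 2*w²)
-166 + F(-5) = -166 + 2*(-5)² = -166 + 2*25 = -166 + 50 = -116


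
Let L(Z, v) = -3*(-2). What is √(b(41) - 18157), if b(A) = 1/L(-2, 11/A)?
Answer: I*√653646/6 ≈ 134.75*I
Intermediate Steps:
L(Z, v) = 6
b(A) = ⅙ (b(A) = 1/6 = ⅙)
√(b(41) - 18157) = √(⅙ - 18157) = √(-108941/6) = I*√653646/6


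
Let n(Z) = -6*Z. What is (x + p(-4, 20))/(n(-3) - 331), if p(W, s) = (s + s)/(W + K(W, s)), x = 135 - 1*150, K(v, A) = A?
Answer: 25/626 ≈ 0.039936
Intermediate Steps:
x = -15 (x = 135 - 150 = -15)
p(W, s) = 2*s/(W + s) (p(W, s) = (s + s)/(W + s) = (2*s)/(W + s) = 2*s/(W + s))
(x + p(-4, 20))/(n(-3) - 331) = (-15 + 2*20/(-4 + 20))/(-6*(-3) - 331) = (-15 + 2*20/16)/(18 - 331) = (-15 + 2*20*(1/16))/(-313) = (-15 + 5/2)*(-1/313) = -25/2*(-1/313) = 25/626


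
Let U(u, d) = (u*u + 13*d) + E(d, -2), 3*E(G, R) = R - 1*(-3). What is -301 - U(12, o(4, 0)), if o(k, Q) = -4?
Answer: -1180/3 ≈ -393.33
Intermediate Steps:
E(G, R) = 1 + R/3 (E(G, R) = (R - 1*(-3))/3 = (R + 3)/3 = (3 + R)/3 = 1 + R/3)
U(u, d) = ⅓ + u² + 13*d (U(u, d) = (u*u + 13*d) + (1 + (⅓)*(-2)) = (u² + 13*d) + (1 - ⅔) = (u² + 13*d) + ⅓ = ⅓ + u² + 13*d)
-301 - U(12, o(4, 0)) = -301 - (⅓ + 12² + 13*(-4)) = -301 - (⅓ + 144 - 52) = -301 - 1*277/3 = -301 - 277/3 = -1180/3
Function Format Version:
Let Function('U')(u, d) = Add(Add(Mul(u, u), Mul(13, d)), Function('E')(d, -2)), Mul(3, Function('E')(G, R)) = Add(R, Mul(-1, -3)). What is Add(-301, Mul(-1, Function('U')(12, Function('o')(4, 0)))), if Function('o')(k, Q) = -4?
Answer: Rational(-1180, 3) ≈ -393.33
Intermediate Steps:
Function('E')(G, R) = Add(1, Mul(Rational(1, 3), R)) (Function('E')(G, R) = Mul(Rational(1, 3), Add(R, Mul(-1, -3))) = Mul(Rational(1, 3), Add(R, 3)) = Mul(Rational(1, 3), Add(3, R)) = Add(1, Mul(Rational(1, 3), R)))
Function('U')(u, d) = Add(Rational(1, 3), Pow(u, 2), Mul(13, d)) (Function('U')(u, d) = Add(Add(Mul(u, u), Mul(13, d)), Add(1, Mul(Rational(1, 3), -2))) = Add(Add(Pow(u, 2), Mul(13, d)), Add(1, Rational(-2, 3))) = Add(Add(Pow(u, 2), Mul(13, d)), Rational(1, 3)) = Add(Rational(1, 3), Pow(u, 2), Mul(13, d)))
Add(-301, Mul(-1, Function('U')(12, Function('o')(4, 0)))) = Add(-301, Mul(-1, Add(Rational(1, 3), Pow(12, 2), Mul(13, -4)))) = Add(-301, Mul(-1, Add(Rational(1, 3), 144, -52))) = Add(-301, Mul(-1, Rational(277, 3))) = Add(-301, Rational(-277, 3)) = Rational(-1180, 3)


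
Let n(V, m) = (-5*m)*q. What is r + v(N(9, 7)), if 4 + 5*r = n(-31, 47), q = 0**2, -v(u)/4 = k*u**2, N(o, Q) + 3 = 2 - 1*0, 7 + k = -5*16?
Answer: 1736/5 ≈ 347.20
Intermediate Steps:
k = -87 (k = -7 - 5*16 = -7 - 80 = -87)
N(o, Q) = -1 (N(o, Q) = -3 + (2 - 1*0) = -3 + (2 + 0) = -3 + 2 = -1)
v(u) = 348*u**2 (v(u) = -(-348)*u**2 = 348*u**2)
q = 0
n(V, m) = 0 (n(V, m) = -5*m*0 = 0)
r = -4/5 (r = -4/5 + (1/5)*0 = -4/5 + 0 = -4/5 ≈ -0.80000)
r + v(N(9, 7)) = -4/5 + 348*(-1)**2 = -4/5 + 348*1 = -4/5 + 348 = 1736/5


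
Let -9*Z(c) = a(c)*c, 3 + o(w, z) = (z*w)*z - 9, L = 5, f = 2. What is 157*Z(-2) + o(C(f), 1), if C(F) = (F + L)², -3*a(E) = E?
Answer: 1627/27 ≈ 60.259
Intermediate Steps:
a(E) = -E/3
C(F) = (5 + F)² (C(F) = (F + 5)² = (5 + F)²)
o(w, z) = -12 + w*z² (o(w, z) = -3 + ((z*w)*z - 9) = -3 + ((w*z)*z - 9) = -3 + (w*z² - 9) = -3 + (-9 + w*z²) = -12 + w*z²)
Z(c) = c²/27 (Z(c) = -(-c/3)*c/9 = -(-1)*c²/27 = c²/27)
157*Z(-2) + o(C(f), 1) = 157*((1/27)*(-2)²) + (-12 + (5 + 2)²*1²) = 157*((1/27)*4) + (-12 + 7²*1) = 157*(4/27) + (-12 + 49*1) = 628/27 + (-12 + 49) = 628/27 + 37 = 1627/27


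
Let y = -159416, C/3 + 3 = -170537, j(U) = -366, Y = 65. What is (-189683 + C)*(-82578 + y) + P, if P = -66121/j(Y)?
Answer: 62114269320733/366 ≈ 1.6971e+11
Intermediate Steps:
C = -511620 (C = -9 + 3*(-170537) = -9 - 511611 = -511620)
P = 66121/366 (P = -66121/(-366) = -66121*(-1/366) = 66121/366 ≈ 180.66)
(-189683 + C)*(-82578 + y) + P = (-189683 - 511620)*(-82578 - 159416) + 66121/366 = -701303*(-241994) + 66121/366 = 169711118182 + 66121/366 = 62114269320733/366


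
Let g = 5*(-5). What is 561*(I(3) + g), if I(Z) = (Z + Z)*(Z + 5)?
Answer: 12903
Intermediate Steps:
I(Z) = 2*Z*(5 + Z) (I(Z) = (2*Z)*(5 + Z) = 2*Z*(5 + Z))
g = -25
561*(I(3) + g) = 561*(2*3*(5 + 3) - 25) = 561*(2*3*8 - 25) = 561*(48 - 25) = 561*23 = 12903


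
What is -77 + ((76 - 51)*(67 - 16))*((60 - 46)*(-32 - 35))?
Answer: -1196027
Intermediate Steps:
-77 + ((76 - 51)*(67 - 16))*((60 - 46)*(-32 - 35)) = -77 + (25*51)*(14*(-67)) = -77 + 1275*(-938) = -77 - 1195950 = -1196027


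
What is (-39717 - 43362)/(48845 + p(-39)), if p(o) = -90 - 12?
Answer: -83079/48743 ≈ -1.7044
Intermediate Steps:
p(o) = -102
(-39717 - 43362)/(48845 + p(-39)) = (-39717 - 43362)/(48845 - 102) = -83079/48743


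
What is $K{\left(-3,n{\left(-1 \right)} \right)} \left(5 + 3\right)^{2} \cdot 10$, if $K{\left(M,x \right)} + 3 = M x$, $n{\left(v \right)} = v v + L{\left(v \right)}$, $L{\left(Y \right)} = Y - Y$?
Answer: $-3840$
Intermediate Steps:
$L{\left(Y \right)} = 0$
$n{\left(v \right)} = v^{2}$ ($n{\left(v \right)} = v v + 0 = v^{2} + 0 = v^{2}$)
$K{\left(M,x \right)} = -3 + M x$
$K{\left(-3,n{\left(-1 \right)} \right)} \left(5 + 3\right)^{2} \cdot 10 = \left(-3 - 3 \left(-1\right)^{2}\right) \left(5 + 3\right)^{2} \cdot 10 = \left(-3 - 3\right) 8^{2} \cdot 10 = \left(-3 - 3\right) 64 \cdot 10 = \left(-6\right) 64 \cdot 10 = \left(-384\right) 10 = -3840$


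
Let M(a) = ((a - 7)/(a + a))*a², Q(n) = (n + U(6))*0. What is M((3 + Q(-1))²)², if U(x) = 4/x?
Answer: 81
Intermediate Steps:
Q(n) = 0 (Q(n) = (n + 4/6)*0 = (n + 4*(⅙))*0 = (n + ⅔)*0 = (⅔ + n)*0 = 0)
M(a) = a*(-7 + a)/2 (M(a) = ((-7 + a)/((2*a)))*a² = ((-7 + a)*(1/(2*a)))*a² = ((-7 + a)/(2*a))*a² = a*(-7 + a)/2)
M((3 + Q(-1))²)² = ((3 + 0)²*(-7 + (3 + 0)²)/2)² = ((½)*3²*(-7 + 3²))² = ((½)*9*(-7 + 9))² = ((½)*9*2)² = 9² = 81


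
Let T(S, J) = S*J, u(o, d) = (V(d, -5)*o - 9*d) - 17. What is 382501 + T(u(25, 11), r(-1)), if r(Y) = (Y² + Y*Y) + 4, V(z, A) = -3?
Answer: 381355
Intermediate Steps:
u(o, d) = -17 - 9*d - 3*o (u(o, d) = (-3*o - 9*d) - 17 = (-9*d - 3*o) - 17 = -17 - 9*d - 3*o)
r(Y) = 4 + 2*Y² (r(Y) = (Y² + Y²) + 4 = 2*Y² + 4 = 4 + 2*Y²)
T(S, J) = J*S
382501 + T(u(25, 11), r(-1)) = 382501 + (4 + 2*(-1)²)*(-17 - 9*11 - 3*25) = 382501 + (4 + 2*1)*(-17 - 99 - 75) = 382501 + (4 + 2)*(-191) = 382501 + 6*(-191) = 382501 - 1146 = 381355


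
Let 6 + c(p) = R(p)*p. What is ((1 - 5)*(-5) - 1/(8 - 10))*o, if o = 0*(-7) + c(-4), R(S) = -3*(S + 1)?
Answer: -861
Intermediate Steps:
R(S) = -3 - 3*S (R(S) = -3*(1 + S) = -3 - 3*S)
c(p) = -6 + p*(-3 - 3*p) (c(p) = -6 + (-3 - 3*p)*p = -6 + p*(-3 - 3*p))
o = -42 (o = 0*(-7) + (-6 - 3*(-4)*(1 - 4)) = 0 + (-6 - 3*(-4)*(-3)) = 0 + (-6 - 36) = 0 - 42 = -42)
((1 - 5)*(-5) - 1/(8 - 10))*o = ((1 - 5)*(-5) - 1/(8 - 10))*(-42) = (-4*(-5) - 1/(-2))*(-42) = (20 - 1*(-½))*(-42) = (20 + ½)*(-42) = (41/2)*(-42) = -861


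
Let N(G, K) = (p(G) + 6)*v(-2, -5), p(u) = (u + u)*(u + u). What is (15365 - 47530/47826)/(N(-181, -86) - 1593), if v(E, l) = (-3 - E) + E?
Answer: -367399480/9439489359 ≈ -0.038922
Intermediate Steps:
v(E, l) = -3
p(u) = 4*u**2 (p(u) = (2*u)*(2*u) = 4*u**2)
N(G, K) = -18 - 12*G**2 (N(G, K) = (4*G**2 + 6)*(-3) = (6 + 4*G**2)*(-3) = -18 - 12*G**2)
(15365 - 47530/47826)/(N(-181, -86) - 1593) = (15365 - 47530/47826)/((-18 - 12*(-181)**2) - 1593) = (15365 - 47530*1/47826)/((-18 - 12*32761) - 1593) = (15365 - 23765/23913)/((-18 - 393132) - 1593) = 367399480/(23913*(-393150 - 1593)) = (367399480/23913)/(-394743) = (367399480/23913)*(-1/394743) = -367399480/9439489359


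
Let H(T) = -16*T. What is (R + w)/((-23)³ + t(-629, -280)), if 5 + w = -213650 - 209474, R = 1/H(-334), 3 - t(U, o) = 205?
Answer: 2261201375/66099936 ≈ 34.209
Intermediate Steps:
t(U, o) = -202 (t(U, o) = 3 - 1*205 = 3 - 205 = -202)
R = 1/5344 (R = 1/(-16*(-334)) = 1/5344 ≈ 0.00018713)
w = -423129 (w = -5 + (-213650 - 209474) = -5 - 423124 = -423129)
(R + w)/((-23)³ + t(-629, -280)) = (1/5344 - 423129)/((-23)³ - 202) = -2261201375/(5344*(-12167 - 202)) = -2261201375/5344/(-12369) = -2261201375/5344*(-1/12369) = 2261201375/66099936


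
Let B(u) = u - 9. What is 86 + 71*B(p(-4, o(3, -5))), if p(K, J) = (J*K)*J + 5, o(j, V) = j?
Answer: -2754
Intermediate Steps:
p(K, J) = 5 + K*J² (p(K, J) = K*J² + 5 = 5 + K*J²)
B(u) = -9 + u
86 + 71*B(p(-4, o(3, -5))) = 86 + 71*(-9 + (5 - 4*3²)) = 86 + 71*(-9 + (5 - 4*9)) = 86 + 71*(-9 + (5 - 36)) = 86 + 71*(-9 - 31) = 86 + 71*(-40) = 86 - 2840 = -2754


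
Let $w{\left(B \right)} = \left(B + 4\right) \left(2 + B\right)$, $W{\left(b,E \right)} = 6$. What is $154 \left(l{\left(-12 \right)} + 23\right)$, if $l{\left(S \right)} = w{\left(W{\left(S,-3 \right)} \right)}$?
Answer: $15862$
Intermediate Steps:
$w{\left(B \right)} = \left(2 + B\right) \left(4 + B\right)$ ($w{\left(B \right)} = \left(4 + B\right) \left(2 + B\right) = \left(2 + B\right) \left(4 + B\right)$)
$l{\left(S \right)} = 80$ ($l{\left(S \right)} = 8 + 6^{2} + 6 \cdot 6 = 8 + 36 + 36 = 80$)
$154 \left(l{\left(-12 \right)} + 23\right) = 154 \left(80 + 23\right) = 154 \cdot 103 = 15862$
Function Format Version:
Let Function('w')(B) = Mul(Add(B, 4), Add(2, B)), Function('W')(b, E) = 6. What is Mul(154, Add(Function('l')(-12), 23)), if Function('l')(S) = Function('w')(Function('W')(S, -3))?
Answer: 15862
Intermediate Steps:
Function('w')(B) = Mul(Add(2, B), Add(4, B)) (Function('w')(B) = Mul(Add(4, B), Add(2, B)) = Mul(Add(2, B), Add(4, B)))
Function('l')(S) = 80 (Function('l')(S) = Add(8, Pow(6, 2), Mul(6, 6)) = Add(8, 36, 36) = 80)
Mul(154, Add(Function('l')(-12), 23)) = Mul(154, Add(80, 23)) = Mul(154, 103) = 15862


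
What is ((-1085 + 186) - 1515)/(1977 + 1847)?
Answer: -1207/1912 ≈ -0.63128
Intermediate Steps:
((-1085 + 186) - 1515)/(1977 + 1847) = (-899 - 1515)/3824 = -2414*1/3824 = -1207/1912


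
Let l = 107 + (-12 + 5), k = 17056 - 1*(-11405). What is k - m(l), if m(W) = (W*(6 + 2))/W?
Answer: 28453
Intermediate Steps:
k = 28461 (k = 17056 + 11405 = 28461)
l = 100 (l = 107 - 7 = 100)
m(W) = 8 (m(W) = (W*8)/W = (8*W)/W = 8)
k - m(l) = 28461 - 1*8 = 28461 - 8 = 28453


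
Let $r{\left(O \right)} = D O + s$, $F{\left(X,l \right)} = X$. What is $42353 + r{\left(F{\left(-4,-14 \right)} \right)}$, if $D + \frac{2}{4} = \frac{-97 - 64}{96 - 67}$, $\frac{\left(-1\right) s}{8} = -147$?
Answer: $\frac{1263043}{29} \approx 43553.0$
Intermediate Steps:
$s = 1176$ ($s = \left(-8\right) \left(-147\right) = 1176$)
$D = - \frac{351}{58}$ ($D = - \frac{1}{2} + \frac{-97 - 64}{96 - 67} = - \frac{1}{2} - \frac{161}{29} = - \frac{351}{58} \approx -6.0517$)
$r{\left(O \right)} = 1176 - \frac{351 O}{58}$ ($r{\left(O \right)} = - \frac{351 O}{58} + 1176 = 1176 - \frac{351 O}{58}$)
$42353 + r{\left(F{\left(-4,-14 \right)} \right)} = 42353 + \left(1176 - - \frac{702}{29}\right) = 42353 + \left(1176 + \frac{702}{29}\right) = 42353 + \frac{34806}{29} = \frac{1263043}{29}$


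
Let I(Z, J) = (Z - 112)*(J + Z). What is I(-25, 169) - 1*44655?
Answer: -64383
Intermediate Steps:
I(Z, J) = (-112 + Z)*(J + Z)
I(-25, 169) - 1*44655 = ((-25)**2 - 112*169 - 112*(-25) + 169*(-25)) - 1*44655 = (625 - 18928 + 2800 - 4225) - 44655 = -19728 - 44655 = -64383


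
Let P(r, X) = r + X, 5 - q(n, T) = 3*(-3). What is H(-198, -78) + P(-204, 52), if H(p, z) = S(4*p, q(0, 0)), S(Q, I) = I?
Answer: -138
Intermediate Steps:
q(n, T) = 14 (q(n, T) = 5 - 3*(-3) = 5 - 1*(-9) = 5 + 9 = 14)
H(p, z) = 14
P(r, X) = X + r
H(-198, -78) + P(-204, 52) = 14 + (52 - 204) = 14 - 152 = -138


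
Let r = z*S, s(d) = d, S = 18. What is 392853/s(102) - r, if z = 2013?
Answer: -64765/2 ≈ -32383.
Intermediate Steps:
r = 36234 (r = 2013*18 = 36234)
392853/s(102) - r = 392853/102 - 1*36234 = 392853*(1/102) - 36234 = 7703/2 - 36234 = -64765/2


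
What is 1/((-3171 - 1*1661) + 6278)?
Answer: 1/1446 ≈ 0.00069156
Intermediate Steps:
1/((-3171 - 1*1661) + 6278) = 1/((-3171 - 1661) + 6278) = 1/(-4832 + 6278) = 1/1446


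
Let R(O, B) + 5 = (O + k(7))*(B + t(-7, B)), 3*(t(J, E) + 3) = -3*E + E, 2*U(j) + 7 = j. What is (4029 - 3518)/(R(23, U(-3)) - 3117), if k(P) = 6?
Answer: -219/1396 ≈ -0.15688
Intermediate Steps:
U(j) = -7/2 + j/2
t(J, E) = -3 - 2*E/3 (t(J, E) = -3 + (-3*E + E)/3 = -3 + (-2*E)/3 = -3 - 2*E/3)
R(O, B) = -5 + (-3 + B/3)*(6 + O) (R(O, B) = -5 + (O + 6)*(B + (-3 - 2*B/3)) = -5 + (6 + O)*(-3 + B/3) = -5 + (-3 + B/3)*(6 + O))
(4029 - 3518)/(R(23, U(-3)) - 3117) = (4029 - 3518)/((-23 - 3*23 + 2*(-7/2 + (½)*(-3)) + (⅓)*(-7/2 + (½)*(-3))*23) - 3117) = 511/((-23 - 69 + 2*(-7/2 - 3/2) + (⅓)*(-7/2 - 3/2)*23) - 3117) = 511/((-23 - 69 + 2*(-5) + (⅓)*(-5)*23) - 3117) = 511/((-23 - 69 - 10 - 115/3) - 3117) = 511/(-421/3 - 3117) = 511/(-9772/3) = 511*(-3/9772) = -219/1396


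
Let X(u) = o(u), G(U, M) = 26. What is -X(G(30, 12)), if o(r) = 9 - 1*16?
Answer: 7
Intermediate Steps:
o(r) = -7 (o(r) = 9 - 16 = -7)
X(u) = -7
-X(G(30, 12)) = -1*(-7) = 7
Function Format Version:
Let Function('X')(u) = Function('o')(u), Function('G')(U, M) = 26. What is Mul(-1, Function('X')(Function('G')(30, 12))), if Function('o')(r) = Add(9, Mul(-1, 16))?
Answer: 7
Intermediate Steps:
Function('o')(r) = -7 (Function('o')(r) = Add(9, -16) = -7)
Function('X')(u) = -7
Mul(-1, Function('X')(Function('G')(30, 12))) = Mul(-1, -7) = 7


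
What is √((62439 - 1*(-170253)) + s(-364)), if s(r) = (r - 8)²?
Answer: 34*√321 ≈ 609.16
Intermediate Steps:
s(r) = (-8 + r)²
√((62439 - 1*(-170253)) + s(-364)) = √((62439 - 1*(-170253)) + (-8 - 364)²) = √((62439 + 170253) + (-372)²) = √(232692 + 138384) = √371076 = 34*√321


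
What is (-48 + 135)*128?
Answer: 11136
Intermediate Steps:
(-48 + 135)*128 = 87*128 = 11136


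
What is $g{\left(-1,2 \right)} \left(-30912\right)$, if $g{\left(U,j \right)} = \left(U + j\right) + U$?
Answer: $0$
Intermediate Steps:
$g{\left(U,j \right)} = j + 2 U$
$g{\left(-1,2 \right)} \left(-30912\right) = \left(2 + 2 \left(-1\right)\right) \left(-30912\right) = \left(2 - 2\right) \left(-30912\right) = 0 \left(-30912\right) = 0$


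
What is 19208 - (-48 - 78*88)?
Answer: 26120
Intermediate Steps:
19208 - (-48 - 78*88) = 19208 - (-48 - 6864) = 19208 - 1*(-6912) = 19208 + 6912 = 26120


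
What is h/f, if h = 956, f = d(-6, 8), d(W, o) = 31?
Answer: 956/31 ≈ 30.839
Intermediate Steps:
f = 31
h/f = 956/31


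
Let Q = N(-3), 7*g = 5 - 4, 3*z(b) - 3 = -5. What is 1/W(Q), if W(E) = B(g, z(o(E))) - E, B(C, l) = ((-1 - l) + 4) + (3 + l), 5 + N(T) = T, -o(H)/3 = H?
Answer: 1/14 ≈ 0.071429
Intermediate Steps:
o(H) = -3*H
z(b) = -2/3 (z(b) = 1 + (1/3)*(-5) = 1 - 5/3 = -2/3)
N(T) = -5 + T
g = 1/7 (g = (5 - 4)/7 = (1/7)*1 = 1/7 ≈ 0.14286)
B(C, l) = 6 (B(C, l) = (3 - l) + (3 + l) = 6)
Q = -8 (Q = -5 - 3 = -8)
W(E) = 6 - E
1/W(Q) = 1/(6 - 1*(-8)) = 1/(6 + 8) = 1/14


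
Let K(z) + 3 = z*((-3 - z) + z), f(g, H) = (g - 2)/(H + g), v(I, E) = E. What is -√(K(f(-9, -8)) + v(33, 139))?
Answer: -√38743/17 ≈ -11.578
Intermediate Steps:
f(g, H) = (-2 + g)/(H + g)
K(z) = -3 - 3*z (K(z) = -3 + z*((-3 - z) + z) = -3 + z*(-3) = -3 - 3*z)
-√(K(f(-9, -8)) + v(33, 139)) = -√((-3 - 3*(-2 - 9)/(-8 - 9)) + 139) = -√((-3 - 3*(-11)/(-17)) + 139) = -√((-3 - (-3)*(-11)/17) + 139) = -√((-3 - 3*11/17) + 139) = -√((-3 - 33/17) + 139) = -√(-84/17 + 139) = -√(2279/17) = -√38743/17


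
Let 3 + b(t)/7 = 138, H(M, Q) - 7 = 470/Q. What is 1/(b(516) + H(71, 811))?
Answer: 811/772542 ≈ 0.0010498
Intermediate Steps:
H(M, Q) = 7 + 470/Q
b(t) = 945 (b(t) = -21 + 7*138 = -21 + 966 = 945)
1/(b(516) + H(71, 811)) = 1/(945 + (7 + 470/811)) = 1/(945 + 6147/811) = 1/(772542/811) = 811/772542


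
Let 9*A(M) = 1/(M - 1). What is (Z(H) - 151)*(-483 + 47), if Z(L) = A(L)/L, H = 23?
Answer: 149908354/2277 ≈ 65836.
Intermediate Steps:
A(M) = 1/(9*(-1 + M)) (A(M) = 1/(9*(M - 1)) = 1/(9*(-1 + M)))
Z(L) = 1/(9*L*(-1 + L)) (Z(L) = (1/(9*(-1 + L)))/L = 1/(9*L*(-1 + L)))
(Z(H) - 151)*(-483 + 47) = ((⅑)/(23*(-1 + 23)) - 151)*(-483 + 47) = ((⅑)*(1/23)/22 - 151)*(-436) = ((⅑)*(1/23)*(1/22) - 151)*(-436) = (1/4554 - 151)*(-436) = -687653/4554*(-436) = 149908354/2277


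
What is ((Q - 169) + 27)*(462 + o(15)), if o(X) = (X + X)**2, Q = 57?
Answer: -115770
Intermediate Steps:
o(X) = 4*X**2 (o(X) = (2*X)**2 = 4*X**2)
((Q - 169) + 27)*(462 + o(15)) = ((57 - 169) + 27)*(462 + 4*15**2) = (-112 + 27)*(462 + 4*225) = -85*(462 + 900) = -85*1362 = -115770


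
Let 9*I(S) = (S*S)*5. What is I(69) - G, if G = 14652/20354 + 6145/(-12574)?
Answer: 338439427251/127965598 ≈ 2644.8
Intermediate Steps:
I(S) = 5*S**2/9 (I(S) = ((S*S)*5)/9 = (S**2*5)/9 = (5*S**2)/9 = 5*S**2/9)
G = 29579459/127965598 (G = 14652*(1/20354) + 6145*(-1/12574) = 7326/10177 - 6145/12574 = 29579459/127965598 ≈ 0.23115)
I(69) - G = (5/9)*69**2 - 1*29579459/127965598 = (5/9)*4761 - 29579459/127965598 = 2645 - 29579459/127965598 = 338439427251/127965598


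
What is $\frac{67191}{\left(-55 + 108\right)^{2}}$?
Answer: $\frac{67191}{2809} \approx 23.92$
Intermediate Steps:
$\frac{67191}{\left(-55 + 108\right)^{2}} = \frac{67191}{53^{2}} = \frac{67191}{2809}$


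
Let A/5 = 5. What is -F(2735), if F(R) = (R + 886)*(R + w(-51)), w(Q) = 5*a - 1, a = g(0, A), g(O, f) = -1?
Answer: -9881709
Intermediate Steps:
A = 25 (A = 5*5 = 25)
a = -1
w(Q) = -6 (w(Q) = 5*(-1) - 1 = -5 - 1 = -6)
F(R) = (-6 + R)*(886 + R) (F(R) = (R + 886)*(R - 6) = (886 + R)*(-6 + R) = (-6 + R)*(886 + R))
-F(2735) = -(-5316 + 2735² + 880*2735) = -(-5316 + 7480225 + 2406800) = -1*9881709 = -9881709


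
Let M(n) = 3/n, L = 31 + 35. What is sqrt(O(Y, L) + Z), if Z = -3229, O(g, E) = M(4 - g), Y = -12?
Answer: I*sqrt(51661)/4 ≈ 56.823*I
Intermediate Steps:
L = 66
O(g, E) = 3/(4 - g)
sqrt(O(Y, L) + Z) = sqrt(-3/(-4 - 12) - 3229) = sqrt(-3/(-16) - 3229) = sqrt(-3*(-1/16) - 3229) = sqrt(3/16 - 3229) = sqrt(-51661/16) = I*sqrt(51661)/4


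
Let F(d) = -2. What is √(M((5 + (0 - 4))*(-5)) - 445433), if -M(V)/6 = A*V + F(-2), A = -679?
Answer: I*√465791 ≈ 682.49*I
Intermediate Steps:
M(V) = 12 + 4074*V (M(V) = -6*(-679*V - 2) = -6*(-2 - 679*V) = 12 + 4074*V)
√(M((5 + (0 - 4))*(-5)) - 445433) = √((12 + 4074*((5 + (0 - 4))*(-5))) - 445433) = √((12 + 4074*((5 - 4)*(-5))) - 445433) = √((12 + 4074*(1*(-5))) - 445433) = √((12 + 4074*(-5)) - 445433) = √((12 - 20370) - 445433) = √(-20358 - 445433) = √(-465791) = I*√465791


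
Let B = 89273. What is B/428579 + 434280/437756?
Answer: 5118251807/4263932471 ≈ 1.2004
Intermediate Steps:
B/428579 + 434280/437756 = 89273/428579 + 434280/437756 = 89273*(1/428579) + 434280*(1/437756) = 89273/428579 + 9870/9949 = 5118251807/4263932471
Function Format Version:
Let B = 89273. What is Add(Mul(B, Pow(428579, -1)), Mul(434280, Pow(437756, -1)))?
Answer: Rational(5118251807, 4263932471) ≈ 1.2004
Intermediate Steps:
Add(Mul(B, Pow(428579, -1)), Mul(434280, Pow(437756, -1))) = Add(Mul(89273, Pow(428579, -1)), Mul(434280, Pow(437756, -1))) = Add(Mul(89273, Rational(1, 428579)), Mul(434280, Rational(1, 437756))) = Add(Rational(89273, 428579), Rational(9870, 9949)) = Rational(5118251807, 4263932471)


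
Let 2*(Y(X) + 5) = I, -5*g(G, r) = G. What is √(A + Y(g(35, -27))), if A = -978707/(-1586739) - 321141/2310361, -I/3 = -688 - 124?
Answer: √16308068203390482065964669945/3665939902779 ≈ 34.835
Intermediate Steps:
g(G, r) = -G/5
I = 2436 (I = -3*(-688 - 124) = -3*(-812) = 2436)
Y(X) = 1213 (Y(X) = -5 + (½)*2436 = -5 + 1218 = 1213)
A = 1751599534028/3665939902779 (A = -978707*(-1/1586739) - 321141*1/2310361 = 978707/1586739 - 321141/2310361 = 1751599534028/3665939902779 ≈ 0.47780)
√(A + Y(g(35, -27))) = √(1751599534028/3665939902779 + 1213) = √(4448536701604955/3665939902779) = √16308068203390482065964669945/3665939902779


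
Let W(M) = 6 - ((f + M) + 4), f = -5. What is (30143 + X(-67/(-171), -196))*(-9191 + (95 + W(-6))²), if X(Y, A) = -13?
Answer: 74511490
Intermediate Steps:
W(M) = 7 - M (W(M) = 6 - ((-5 + M) + 4) = 6 - (-1 + M) = 6 + (1 - M) = 7 - M)
(30143 + X(-67/(-171), -196))*(-9191 + (95 + W(-6))²) = (30143 - 13)*(-9191 + (95 + (7 - 1*(-6)))²) = 30130*(-9191 + (95 + (7 + 6))²) = 30130*(-9191 + (95 + 13)²) = 30130*(-9191 + 108²) = 30130*(-9191 + 11664) = 30130*2473 = 74511490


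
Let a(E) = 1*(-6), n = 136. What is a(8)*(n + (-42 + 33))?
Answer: -762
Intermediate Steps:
a(E) = -6
a(8)*(n + (-42 + 33)) = -6*(136 + (-42 + 33)) = -6*(136 - 9) = -6*127 = -762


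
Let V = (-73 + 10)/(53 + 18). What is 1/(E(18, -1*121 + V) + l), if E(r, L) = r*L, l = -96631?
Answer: -71/7016573 ≈ -1.0119e-5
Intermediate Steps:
V = -63/71 ≈ -0.88732
E(r, L) = L*r
1/(E(18, -1*121 + V) + l) = 1/((-1*121 - 63/71)*18 - 96631) = 1/((-121 - 63/71)*18 - 96631) = 1/(-8654/71*18 - 96631) = 1/(-155772/71 - 96631) = 1/(-7016573/71) = -71/7016573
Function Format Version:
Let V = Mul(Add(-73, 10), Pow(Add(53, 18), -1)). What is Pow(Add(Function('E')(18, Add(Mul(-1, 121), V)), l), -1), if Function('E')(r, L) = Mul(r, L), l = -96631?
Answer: Rational(-71, 7016573) ≈ -1.0119e-5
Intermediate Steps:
V = Rational(-63, 71) (V = Mul(-63, Pow(71, -1)) = Mul(-63, Rational(1, 71)) = Rational(-63, 71) ≈ -0.88732)
Function('E')(r, L) = Mul(L, r)
Pow(Add(Function('E')(18, Add(Mul(-1, 121), V)), l), -1) = Pow(Add(Mul(Add(Mul(-1, 121), Rational(-63, 71)), 18), -96631), -1) = Pow(Add(Mul(Add(-121, Rational(-63, 71)), 18), -96631), -1) = Pow(Add(Mul(Rational(-8654, 71), 18), -96631), -1) = Pow(Add(Rational(-155772, 71), -96631), -1) = Pow(Rational(-7016573, 71), -1) = Rational(-71, 7016573)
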